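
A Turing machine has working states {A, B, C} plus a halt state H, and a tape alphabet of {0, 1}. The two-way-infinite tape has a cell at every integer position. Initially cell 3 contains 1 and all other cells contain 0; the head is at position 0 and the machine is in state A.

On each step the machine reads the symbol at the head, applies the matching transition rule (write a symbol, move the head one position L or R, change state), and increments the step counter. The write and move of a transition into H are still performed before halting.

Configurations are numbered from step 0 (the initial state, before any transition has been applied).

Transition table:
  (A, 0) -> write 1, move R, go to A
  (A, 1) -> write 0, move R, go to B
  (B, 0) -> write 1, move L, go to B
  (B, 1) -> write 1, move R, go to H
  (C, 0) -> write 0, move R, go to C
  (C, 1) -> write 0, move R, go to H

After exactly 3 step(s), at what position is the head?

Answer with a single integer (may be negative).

Step 1: in state A at pos 0, read 0 -> (A,0)->write 1,move R,goto A. Now: state=A, head=1, tape[-1..4]=010010 (head:   ^)
Step 2: in state A at pos 1, read 0 -> (A,0)->write 1,move R,goto A. Now: state=A, head=2, tape[-1..4]=011010 (head:    ^)
Step 3: in state A at pos 2, read 0 -> (A,0)->write 1,move R,goto A. Now: state=A, head=3, tape[-1..4]=011110 (head:     ^)

Answer: 3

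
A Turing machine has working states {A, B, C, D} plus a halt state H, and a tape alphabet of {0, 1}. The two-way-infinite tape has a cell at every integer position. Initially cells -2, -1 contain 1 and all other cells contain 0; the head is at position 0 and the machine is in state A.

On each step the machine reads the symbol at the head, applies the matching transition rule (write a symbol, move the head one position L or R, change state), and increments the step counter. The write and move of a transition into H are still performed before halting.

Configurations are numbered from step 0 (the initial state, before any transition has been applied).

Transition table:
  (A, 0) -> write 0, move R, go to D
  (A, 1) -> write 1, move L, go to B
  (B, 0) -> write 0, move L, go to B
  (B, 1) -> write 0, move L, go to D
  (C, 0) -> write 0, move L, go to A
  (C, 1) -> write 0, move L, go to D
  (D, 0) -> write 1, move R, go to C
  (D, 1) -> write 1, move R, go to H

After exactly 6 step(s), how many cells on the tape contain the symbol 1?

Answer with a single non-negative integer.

Answer: 2

Derivation:
Step 1: in state A at pos 0, read 0 -> (A,0)->write 0,move R,goto D. Now: state=D, head=1, tape[-3..2]=011000 (head:     ^)
Step 2: in state D at pos 1, read 0 -> (D,0)->write 1,move R,goto C. Now: state=C, head=2, tape[-3..3]=0110100 (head:      ^)
Step 3: in state C at pos 2, read 0 -> (C,0)->write 0,move L,goto A. Now: state=A, head=1, tape[-3..3]=0110100 (head:     ^)
Step 4: in state A at pos 1, read 1 -> (A,1)->write 1,move L,goto B. Now: state=B, head=0, tape[-3..3]=0110100 (head:    ^)
Step 5: in state B at pos 0, read 0 -> (B,0)->write 0,move L,goto B. Now: state=B, head=-1, tape[-3..3]=0110100 (head:   ^)
Step 6: in state B at pos -1, read 1 -> (B,1)->write 0,move L,goto D. Now: state=D, head=-2, tape[-3..3]=0100100 (head:  ^)
Cells containing 1 after step 6: {-2, 1} -> 2 cell(s)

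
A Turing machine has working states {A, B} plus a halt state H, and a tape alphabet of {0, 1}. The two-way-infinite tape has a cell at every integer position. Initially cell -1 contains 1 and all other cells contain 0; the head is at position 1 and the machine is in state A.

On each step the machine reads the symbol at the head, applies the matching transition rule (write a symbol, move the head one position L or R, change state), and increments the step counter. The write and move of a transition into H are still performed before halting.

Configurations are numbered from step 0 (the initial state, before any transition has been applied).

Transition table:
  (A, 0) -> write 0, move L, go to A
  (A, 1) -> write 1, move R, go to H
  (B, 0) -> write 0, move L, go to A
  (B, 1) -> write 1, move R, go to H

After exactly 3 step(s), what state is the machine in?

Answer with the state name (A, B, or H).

Step 1: in state A at pos 1, read 0 -> (A,0)->write 0,move L,goto A. Now: state=A, head=0, tape[-2..2]=01000 (head:   ^)
Step 2: in state A at pos 0, read 0 -> (A,0)->write 0,move L,goto A. Now: state=A, head=-1, tape[-2..2]=01000 (head:  ^)
Step 3: in state A at pos -1, read 1 -> (A,1)->write 1,move R,goto H. Now: state=H, head=0, tape[-2..2]=01000 (head:   ^)

Answer: H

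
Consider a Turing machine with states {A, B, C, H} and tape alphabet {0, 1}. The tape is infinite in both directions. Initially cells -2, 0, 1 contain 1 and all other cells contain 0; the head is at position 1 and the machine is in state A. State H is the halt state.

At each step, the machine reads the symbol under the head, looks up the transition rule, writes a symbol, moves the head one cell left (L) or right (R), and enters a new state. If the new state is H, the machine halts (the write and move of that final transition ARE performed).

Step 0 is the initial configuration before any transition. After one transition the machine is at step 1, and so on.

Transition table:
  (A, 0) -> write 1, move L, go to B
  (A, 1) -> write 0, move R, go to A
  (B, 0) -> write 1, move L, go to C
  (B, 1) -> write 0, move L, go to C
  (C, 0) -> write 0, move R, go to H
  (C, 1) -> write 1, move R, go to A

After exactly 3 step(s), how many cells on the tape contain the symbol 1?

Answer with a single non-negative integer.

Step 1: in state A at pos 1, read 1 -> (A,1)->write 0,move R,goto A. Now: state=A, head=2, tape[-3..3]=0101000 (head:      ^)
Step 2: in state A at pos 2, read 0 -> (A,0)->write 1,move L,goto B. Now: state=B, head=1, tape[-3..3]=0101010 (head:     ^)
Step 3: in state B at pos 1, read 0 -> (B,0)->write 1,move L,goto C. Now: state=C, head=0, tape[-3..3]=0101110 (head:    ^)
Cells containing 1 after step 3: {-2, 0, 1, 2} -> 4 cell(s)

Answer: 4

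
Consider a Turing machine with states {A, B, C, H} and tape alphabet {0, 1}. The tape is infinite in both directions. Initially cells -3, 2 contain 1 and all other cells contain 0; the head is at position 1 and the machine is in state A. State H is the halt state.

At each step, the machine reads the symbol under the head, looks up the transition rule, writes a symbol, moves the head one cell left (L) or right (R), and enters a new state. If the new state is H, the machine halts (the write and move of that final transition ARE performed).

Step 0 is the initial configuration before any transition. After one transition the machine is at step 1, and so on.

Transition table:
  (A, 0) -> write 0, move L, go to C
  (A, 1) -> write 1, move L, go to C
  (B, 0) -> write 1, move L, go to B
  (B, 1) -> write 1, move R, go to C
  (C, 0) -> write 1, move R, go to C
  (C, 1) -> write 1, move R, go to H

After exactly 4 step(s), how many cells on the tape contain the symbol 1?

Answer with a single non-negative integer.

Step 1: in state A at pos 1, read 0 -> (A,0)->write 0,move L,goto C. Now: state=C, head=0, tape[-4..3]=01000010 (head:     ^)
Step 2: in state C at pos 0, read 0 -> (C,0)->write 1,move R,goto C. Now: state=C, head=1, tape[-4..3]=01001010 (head:      ^)
Step 3: in state C at pos 1, read 0 -> (C,0)->write 1,move R,goto C. Now: state=C, head=2, tape[-4..3]=01001110 (head:       ^)
Step 4: in state C at pos 2, read 1 -> (C,1)->write 1,move R,goto H. Now: state=H, head=3, tape[-4..4]=010011100 (head:        ^)
Cells containing 1 after step 4: {-3, 0, 1, 2} -> 4 cell(s)

Answer: 4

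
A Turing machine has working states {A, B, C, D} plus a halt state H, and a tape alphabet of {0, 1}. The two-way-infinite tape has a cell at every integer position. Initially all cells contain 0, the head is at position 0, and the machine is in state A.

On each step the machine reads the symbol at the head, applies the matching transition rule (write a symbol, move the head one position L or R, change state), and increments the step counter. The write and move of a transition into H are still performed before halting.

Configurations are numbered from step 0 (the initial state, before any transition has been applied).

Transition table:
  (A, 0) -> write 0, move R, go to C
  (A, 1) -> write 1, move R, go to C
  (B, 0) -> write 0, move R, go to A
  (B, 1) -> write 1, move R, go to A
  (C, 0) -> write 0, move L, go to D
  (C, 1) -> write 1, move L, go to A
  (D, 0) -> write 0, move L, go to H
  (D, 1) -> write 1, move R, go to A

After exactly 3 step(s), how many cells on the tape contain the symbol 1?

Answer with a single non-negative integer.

Answer: 0

Derivation:
Step 1: in state A at pos 0, read 0 -> (A,0)->write 0,move R,goto C. Now: state=C, head=1, tape[-1..2]=0000 (head:   ^)
Step 2: in state C at pos 1, read 0 -> (C,0)->write 0,move L,goto D. Now: state=D, head=0, tape[-1..2]=0000 (head:  ^)
Step 3: in state D at pos 0, read 0 -> (D,0)->write 0,move L,goto H. Now: state=H, head=-1, tape[-2..2]=00000 (head:  ^)
No cell contains 1 after step 3 -> 0 cell(s)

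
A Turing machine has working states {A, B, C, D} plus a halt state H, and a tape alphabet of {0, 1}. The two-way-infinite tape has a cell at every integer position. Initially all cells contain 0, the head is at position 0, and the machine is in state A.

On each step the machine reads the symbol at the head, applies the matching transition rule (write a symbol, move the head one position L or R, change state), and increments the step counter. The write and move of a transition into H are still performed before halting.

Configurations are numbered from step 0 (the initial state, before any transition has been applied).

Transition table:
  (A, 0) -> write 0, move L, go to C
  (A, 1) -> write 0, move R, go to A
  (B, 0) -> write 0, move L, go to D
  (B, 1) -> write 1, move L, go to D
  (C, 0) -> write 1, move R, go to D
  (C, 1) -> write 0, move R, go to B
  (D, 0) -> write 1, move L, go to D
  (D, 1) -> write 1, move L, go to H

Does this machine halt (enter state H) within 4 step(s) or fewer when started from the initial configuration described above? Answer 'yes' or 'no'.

Step 1: in state A at pos 0, read 0 -> (A,0)->write 0,move L,goto C. Now: state=C, head=-1, tape[-2..1]=0000 (head:  ^)
Step 2: in state C at pos -1, read 0 -> (C,0)->write 1,move R,goto D. Now: state=D, head=0, tape[-2..1]=0100 (head:   ^)
Step 3: in state D at pos 0, read 0 -> (D,0)->write 1,move L,goto D. Now: state=D, head=-1, tape[-2..1]=0110 (head:  ^)
Step 4: in state D at pos -1, read 1 -> (D,1)->write 1,move L,goto H. Now: state=H, head=-2, tape[-3..1]=00110 (head:  ^)
State H reached at step 4; 4 <= 4 -> yes

Answer: yes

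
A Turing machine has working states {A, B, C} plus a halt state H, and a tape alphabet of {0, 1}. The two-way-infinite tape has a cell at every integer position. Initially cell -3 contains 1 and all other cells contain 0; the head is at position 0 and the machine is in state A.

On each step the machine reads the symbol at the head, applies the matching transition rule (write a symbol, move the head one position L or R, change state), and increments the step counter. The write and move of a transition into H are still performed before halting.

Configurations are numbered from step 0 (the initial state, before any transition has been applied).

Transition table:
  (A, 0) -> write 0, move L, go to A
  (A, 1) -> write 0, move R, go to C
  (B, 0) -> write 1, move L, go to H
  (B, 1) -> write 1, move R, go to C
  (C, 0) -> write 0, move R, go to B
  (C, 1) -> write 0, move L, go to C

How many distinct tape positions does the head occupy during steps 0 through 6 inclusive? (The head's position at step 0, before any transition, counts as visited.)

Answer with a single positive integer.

Step 1: in state A at pos 0, read 0 -> (A,0)->write 0,move L,goto A. Now: state=A, head=-1, tape[-4..1]=010000 (head:    ^)
Step 2: in state A at pos -1, read 0 -> (A,0)->write 0,move L,goto A. Now: state=A, head=-2, tape[-4..1]=010000 (head:   ^)
Step 3: in state A at pos -2, read 0 -> (A,0)->write 0,move L,goto A. Now: state=A, head=-3, tape[-4..1]=010000 (head:  ^)
Step 4: in state A at pos -3, read 1 -> (A,1)->write 0,move R,goto C. Now: state=C, head=-2, tape[-4..1]=000000 (head:   ^)
Step 5: in state C at pos -2, read 0 -> (C,0)->write 0,move R,goto B. Now: state=B, head=-1, tape[-4..1]=000000 (head:    ^)
Step 6: in state B at pos -1, read 0 -> (B,0)->write 1,move L,goto H. Now: state=H, head=-2, tape[-4..1]=000100 (head:   ^)
Head positions at steps 0..6: starting at 0, distinct positions visited = {-3, -2, -1, 0} -> 4 position(s)

Answer: 4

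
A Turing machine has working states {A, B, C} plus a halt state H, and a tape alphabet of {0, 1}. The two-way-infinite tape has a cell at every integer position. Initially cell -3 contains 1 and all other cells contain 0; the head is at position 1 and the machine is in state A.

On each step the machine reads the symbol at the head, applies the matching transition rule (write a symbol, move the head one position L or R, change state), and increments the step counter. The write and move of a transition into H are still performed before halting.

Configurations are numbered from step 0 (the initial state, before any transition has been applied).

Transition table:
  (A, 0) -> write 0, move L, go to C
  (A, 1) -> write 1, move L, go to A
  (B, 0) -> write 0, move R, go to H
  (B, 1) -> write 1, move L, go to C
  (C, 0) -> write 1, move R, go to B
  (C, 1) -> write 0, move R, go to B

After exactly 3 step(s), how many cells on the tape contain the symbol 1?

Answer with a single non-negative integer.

Step 1: in state A at pos 1, read 0 -> (A,0)->write 0,move L,goto C. Now: state=C, head=0, tape[-4..2]=0100000 (head:     ^)
Step 2: in state C at pos 0, read 0 -> (C,0)->write 1,move R,goto B. Now: state=B, head=1, tape[-4..2]=0100100 (head:      ^)
Step 3: in state B at pos 1, read 0 -> (B,0)->write 0,move R,goto H. Now: state=H, head=2, tape[-4..3]=01001000 (head:       ^)
Cells containing 1 after step 3: {-3, 0} -> 2 cell(s)

Answer: 2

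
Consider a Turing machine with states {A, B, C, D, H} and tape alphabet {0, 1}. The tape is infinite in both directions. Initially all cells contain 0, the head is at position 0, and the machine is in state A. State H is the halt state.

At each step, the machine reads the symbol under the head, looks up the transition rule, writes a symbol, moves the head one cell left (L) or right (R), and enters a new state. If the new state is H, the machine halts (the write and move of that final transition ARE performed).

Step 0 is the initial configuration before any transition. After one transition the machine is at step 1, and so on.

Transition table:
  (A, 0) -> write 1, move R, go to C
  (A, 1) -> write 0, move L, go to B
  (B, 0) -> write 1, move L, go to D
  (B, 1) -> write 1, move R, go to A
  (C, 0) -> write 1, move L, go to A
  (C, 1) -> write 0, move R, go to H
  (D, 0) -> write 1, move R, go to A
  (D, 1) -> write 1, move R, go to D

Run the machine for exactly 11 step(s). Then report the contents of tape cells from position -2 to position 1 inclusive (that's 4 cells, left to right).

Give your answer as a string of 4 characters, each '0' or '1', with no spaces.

Step 1: in state A at pos 0, read 0 -> (A,0)->write 1,move R,goto C. Now: state=C, head=1, tape[-1..2]=0100 (head:   ^)
Step 2: in state C at pos 1, read 0 -> (C,0)->write 1,move L,goto A. Now: state=A, head=0, tape[-1..2]=0110 (head:  ^)
Step 3: in state A at pos 0, read 1 -> (A,1)->write 0,move L,goto B. Now: state=B, head=-1, tape[-2..2]=00010 (head:  ^)
Step 4: in state B at pos -1, read 0 -> (B,0)->write 1,move L,goto D. Now: state=D, head=-2, tape[-3..2]=001010 (head:  ^)
Step 5: in state D at pos -2, read 0 -> (D,0)->write 1,move R,goto A. Now: state=A, head=-1, tape[-3..2]=011010 (head:   ^)
Step 6: in state A at pos -1, read 1 -> (A,1)->write 0,move L,goto B. Now: state=B, head=-2, tape[-3..2]=010010 (head:  ^)
Step 7: in state B at pos -2, read 1 -> (B,1)->write 1,move R,goto A. Now: state=A, head=-1, tape[-3..2]=010010 (head:   ^)
Step 8: in state A at pos -1, read 0 -> (A,0)->write 1,move R,goto C. Now: state=C, head=0, tape[-3..2]=011010 (head:    ^)
Step 9: in state C at pos 0, read 0 -> (C,0)->write 1,move L,goto A. Now: state=A, head=-1, tape[-3..2]=011110 (head:   ^)
Step 10: in state A at pos -1, read 1 -> (A,1)->write 0,move L,goto B. Now: state=B, head=-2, tape[-3..2]=010110 (head:  ^)
Step 11: in state B at pos -2, read 1 -> (B,1)->write 1,move R,goto A. Now: state=A, head=-1, tape[-3..2]=010110 (head:   ^)

Answer: 1011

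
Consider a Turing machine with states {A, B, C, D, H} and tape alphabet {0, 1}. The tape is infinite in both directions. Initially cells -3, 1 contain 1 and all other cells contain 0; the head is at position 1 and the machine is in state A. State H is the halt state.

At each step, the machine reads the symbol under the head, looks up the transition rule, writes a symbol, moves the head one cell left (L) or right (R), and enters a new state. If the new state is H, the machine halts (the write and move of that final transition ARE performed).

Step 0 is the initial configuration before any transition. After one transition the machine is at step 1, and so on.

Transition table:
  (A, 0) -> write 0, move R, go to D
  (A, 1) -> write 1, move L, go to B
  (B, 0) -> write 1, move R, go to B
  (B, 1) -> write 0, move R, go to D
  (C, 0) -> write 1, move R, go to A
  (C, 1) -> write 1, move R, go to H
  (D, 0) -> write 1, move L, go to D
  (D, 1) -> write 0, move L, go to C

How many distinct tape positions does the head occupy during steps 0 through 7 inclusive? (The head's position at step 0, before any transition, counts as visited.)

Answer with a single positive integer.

Answer: 4

Derivation:
Step 1: in state A at pos 1, read 1 -> (A,1)->write 1,move L,goto B. Now: state=B, head=0, tape[-4..2]=0100010 (head:     ^)
Step 2: in state B at pos 0, read 0 -> (B,0)->write 1,move R,goto B. Now: state=B, head=1, tape[-4..2]=0100110 (head:      ^)
Step 3: in state B at pos 1, read 1 -> (B,1)->write 0,move R,goto D. Now: state=D, head=2, tape[-4..3]=01001000 (head:       ^)
Step 4: in state D at pos 2, read 0 -> (D,0)->write 1,move L,goto D. Now: state=D, head=1, tape[-4..3]=01001010 (head:      ^)
Step 5: in state D at pos 1, read 0 -> (D,0)->write 1,move L,goto D. Now: state=D, head=0, tape[-4..3]=01001110 (head:     ^)
Step 6: in state D at pos 0, read 1 -> (D,1)->write 0,move L,goto C. Now: state=C, head=-1, tape[-4..3]=01000110 (head:    ^)
Step 7: in state C at pos -1, read 0 -> (C,0)->write 1,move R,goto A. Now: state=A, head=0, tape[-4..3]=01010110 (head:     ^)
Head positions at steps 0..7: starting at 1, distinct positions visited = {-1, 0, 1, 2} -> 4 position(s)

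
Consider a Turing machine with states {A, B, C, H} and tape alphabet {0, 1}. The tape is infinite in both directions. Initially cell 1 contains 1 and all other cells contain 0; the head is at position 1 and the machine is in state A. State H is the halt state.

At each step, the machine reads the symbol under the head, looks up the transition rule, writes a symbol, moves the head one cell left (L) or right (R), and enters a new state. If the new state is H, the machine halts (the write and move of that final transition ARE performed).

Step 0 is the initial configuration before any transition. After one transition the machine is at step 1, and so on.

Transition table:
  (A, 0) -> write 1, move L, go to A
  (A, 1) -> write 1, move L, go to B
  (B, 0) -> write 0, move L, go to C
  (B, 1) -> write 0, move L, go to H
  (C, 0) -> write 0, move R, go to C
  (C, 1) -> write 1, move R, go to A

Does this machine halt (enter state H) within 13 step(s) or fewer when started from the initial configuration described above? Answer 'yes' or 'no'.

Answer: yes

Derivation:
Step 1: in state A at pos 1, read 1 -> (A,1)->write 1,move L,goto B. Now: state=B, head=0, tape[-1..2]=0010 (head:  ^)
Step 2: in state B at pos 0, read 0 -> (B,0)->write 0,move L,goto C. Now: state=C, head=-1, tape[-2..2]=00010 (head:  ^)
Step 3: in state C at pos -1, read 0 -> (C,0)->write 0,move R,goto C. Now: state=C, head=0, tape[-2..2]=00010 (head:   ^)
Step 4: in state C at pos 0, read 0 -> (C,0)->write 0,move R,goto C. Now: state=C, head=1, tape[-2..2]=00010 (head:    ^)
Step 5: in state C at pos 1, read 1 -> (C,1)->write 1,move R,goto A. Now: state=A, head=2, tape[-2..3]=000100 (head:     ^)
Step 6: in state A at pos 2, read 0 -> (A,0)->write 1,move L,goto A. Now: state=A, head=1, tape[-2..3]=000110 (head:    ^)
Step 7: in state A at pos 1, read 1 -> (A,1)->write 1,move L,goto B. Now: state=B, head=0, tape[-2..3]=000110 (head:   ^)
Step 8: in state B at pos 0, read 0 -> (B,0)->write 0,move L,goto C. Now: state=C, head=-1, tape[-2..3]=000110 (head:  ^)
Step 9: in state C at pos -1, read 0 -> (C,0)->write 0,move R,goto C. Now: state=C, head=0, tape[-2..3]=000110 (head:   ^)
Step 10: in state C at pos 0, read 0 -> (C,0)->write 0,move R,goto C. Now: state=C, head=1, tape[-2..3]=000110 (head:    ^)
Step 11: in state C at pos 1, read 1 -> (C,1)->write 1,move R,goto A. Now: state=A, head=2, tape[-2..3]=000110 (head:     ^)
Step 12: in state A at pos 2, read 1 -> (A,1)->write 1,move L,goto B. Now: state=B, head=1, tape[-2..3]=000110 (head:    ^)
Step 13: in state B at pos 1, read 1 -> (B,1)->write 0,move L,goto H. Now: state=H, head=0, tape[-2..3]=000010 (head:   ^)
State H reached at step 13; 13 <= 13 -> yes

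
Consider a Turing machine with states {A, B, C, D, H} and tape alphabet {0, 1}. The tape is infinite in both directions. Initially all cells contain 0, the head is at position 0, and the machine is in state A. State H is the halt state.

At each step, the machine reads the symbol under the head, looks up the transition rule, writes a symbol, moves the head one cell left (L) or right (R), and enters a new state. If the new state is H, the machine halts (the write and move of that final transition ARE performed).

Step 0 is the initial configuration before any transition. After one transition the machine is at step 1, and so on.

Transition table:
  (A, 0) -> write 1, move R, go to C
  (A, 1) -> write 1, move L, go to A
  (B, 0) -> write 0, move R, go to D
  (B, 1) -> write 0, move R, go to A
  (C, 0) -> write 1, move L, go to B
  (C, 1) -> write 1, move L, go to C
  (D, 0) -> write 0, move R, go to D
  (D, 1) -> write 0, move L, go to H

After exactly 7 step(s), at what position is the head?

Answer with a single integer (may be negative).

Answer: -1

Derivation:
Step 1: in state A at pos 0, read 0 -> (A,0)->write 1,move R,goto C. Now: state=C, head=1, tape[-1..2]=0100 (head:   ^)
Step 2: in state C at pos 1, read 0 -> (C,0)->write 1,move L,goto B. Now: state=B, head=0, tape[-1..2]=0110 (head:  ^)
Step 3: in state B at pos 0, read 1 -> (B,1)->write 0,move R,goto A. Now: state=A, head=1, tape[-1..2]=0010 (head:   ^)
Step 4: in state A at pos 1, read 1 -> (A,1)->write 1,move L,goto A. Now: state=A, head=0, tape[-1..2]=0010 (head:  ^)
Step 5: in state A at pos 0, read 0 -> (A,0)->write 1,move R,goto C. Now: state=C, head=1, tape[-1..2]=0110 (head:   ^)
Step 6: in state C at pos 1, read 1 -> (C,1)->write 1,move L,goto C. Now: state=C, head=0, tape[-1..2]=0110 (head:  ^)
Step 7: in state C at pos 0, read 1 -> (C,1)->write 1,move L,goto C. Now: state=C, head=-1, tape[-2..2]=00110 (head:  ^)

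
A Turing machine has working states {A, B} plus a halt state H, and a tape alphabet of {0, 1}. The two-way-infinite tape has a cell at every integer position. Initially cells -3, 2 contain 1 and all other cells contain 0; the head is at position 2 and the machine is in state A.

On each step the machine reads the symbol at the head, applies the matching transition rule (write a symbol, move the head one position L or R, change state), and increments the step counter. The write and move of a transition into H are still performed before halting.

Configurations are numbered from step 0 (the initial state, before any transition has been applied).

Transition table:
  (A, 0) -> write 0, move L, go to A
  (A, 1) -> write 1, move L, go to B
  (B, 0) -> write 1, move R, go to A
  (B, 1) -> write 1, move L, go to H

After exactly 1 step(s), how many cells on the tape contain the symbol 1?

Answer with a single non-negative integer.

Step 1: in state A at pos 2, read 1 -> (A,1)->write 1,move L,goto B. Now: state=B, head=1, tape[-4..3]=01000010 (head:      ^)
Cells containing 1 after step 1: {-3, 2} -> 2 cell(s)

Answer: 2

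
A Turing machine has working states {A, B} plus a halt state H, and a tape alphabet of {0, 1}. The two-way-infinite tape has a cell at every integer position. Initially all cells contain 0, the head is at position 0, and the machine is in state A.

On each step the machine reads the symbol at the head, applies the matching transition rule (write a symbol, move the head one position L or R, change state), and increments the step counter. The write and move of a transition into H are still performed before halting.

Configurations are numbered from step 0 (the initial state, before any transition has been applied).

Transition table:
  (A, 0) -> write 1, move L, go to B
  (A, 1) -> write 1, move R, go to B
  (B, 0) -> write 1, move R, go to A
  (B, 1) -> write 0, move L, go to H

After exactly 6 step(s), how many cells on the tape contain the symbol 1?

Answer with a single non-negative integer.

Answer: 3

Derivation:
Step 1: in state A at pos 0, read 0 -> (A,0)->write 1,move L,goto B. Now: state=B, head=-1, tape[-2..1]=0010 (head:  ^)
Step 2: in state B at pos -1, read 0 -> (B,0)->write 1,move R,goto A. Now: state=A, head=0, tape[-2..1]=0110 (head:   ^)
Step 3: in state A at pos 0, read 1 -> (A,1)->write 1,move R,goto B. Now: state=B, head=1, tape[-2..2]=01100 (head:    ^)
Step 4: in state B at pos 1, read 0 -> (B,0)->write 1,move R,goto A. Now: state=A, head=2, tape[-2..3]=011100 (head:     ^)
Step 5: in state A at pos 2, read 0 -> (A,0)->write 1,move L,goto B. Now: state=B, head=1, tape[-2..3]=011110 (head:    ^)
Step 6: in state B at pos 1, read 1 -> (B,1)->write 0,move L,goto H. Now: state=H, head=0, tape[-2..3]=011010 (head:   ^)
Cells containing 1 after step 6: {-1, 0, 2} -> 3 cell(s)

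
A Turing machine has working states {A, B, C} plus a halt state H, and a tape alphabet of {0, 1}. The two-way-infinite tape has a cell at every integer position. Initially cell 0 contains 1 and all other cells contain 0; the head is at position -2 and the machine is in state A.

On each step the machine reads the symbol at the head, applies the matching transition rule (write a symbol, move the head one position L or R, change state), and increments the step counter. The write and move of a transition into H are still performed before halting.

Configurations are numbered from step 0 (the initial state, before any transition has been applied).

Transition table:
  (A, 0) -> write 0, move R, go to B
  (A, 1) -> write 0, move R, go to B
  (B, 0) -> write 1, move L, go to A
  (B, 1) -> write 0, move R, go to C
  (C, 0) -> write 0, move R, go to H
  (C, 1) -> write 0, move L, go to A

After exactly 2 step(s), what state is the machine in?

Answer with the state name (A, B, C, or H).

Step 1: in state A at pos -2, read 0 -> (A,0)->write 0,move R,goto B. Now: state=B, head=-1, tape[-3..1]=00010 (head:   ^)
Step 2: in state B at pos -1, read 0 -> (B,0)->write 1,move L,goto A. Now: state=A, head=-2, tape[-3..1]=00110 (head:  ^)

Answer: A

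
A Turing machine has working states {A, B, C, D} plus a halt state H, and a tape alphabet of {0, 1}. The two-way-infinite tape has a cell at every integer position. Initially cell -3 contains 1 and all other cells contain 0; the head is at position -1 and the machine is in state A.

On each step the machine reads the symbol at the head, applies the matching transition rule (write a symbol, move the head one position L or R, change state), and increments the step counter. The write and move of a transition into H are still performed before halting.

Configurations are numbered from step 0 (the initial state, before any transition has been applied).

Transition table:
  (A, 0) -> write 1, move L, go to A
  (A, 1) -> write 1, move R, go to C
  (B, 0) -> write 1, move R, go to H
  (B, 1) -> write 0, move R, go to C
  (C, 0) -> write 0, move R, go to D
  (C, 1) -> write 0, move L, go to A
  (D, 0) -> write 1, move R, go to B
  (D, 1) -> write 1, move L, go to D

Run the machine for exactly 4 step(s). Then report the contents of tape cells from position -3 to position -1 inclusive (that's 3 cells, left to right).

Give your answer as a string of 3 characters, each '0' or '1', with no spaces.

Answer: 101

Derivation:
Step 1: in state A at pos -1, read 0 -> (A,0)->write 1,move L,goto A. Now: state=A, head=-2, tape[-4..0]=01010 (head:   ^)
Step 2: in state A at pos -2, read 0 -> (A,0)->write 1,move L,goto A. Now: state=A, head=-3, tape[-4..0]=01110 (head:  ^)
Step 3: in state A at pos -3, read 1 -> (A,1)->write 1,move R,goto C. Now: state=C, head=-2, tape[-4..0]=01110 (head:   ^)
Step 4: in state C at pos -2, read 1 -> (C,1)->write 0,move L,goto A. Now: state=A, head=-3, tape[-4..0]=01010 (head:  ^)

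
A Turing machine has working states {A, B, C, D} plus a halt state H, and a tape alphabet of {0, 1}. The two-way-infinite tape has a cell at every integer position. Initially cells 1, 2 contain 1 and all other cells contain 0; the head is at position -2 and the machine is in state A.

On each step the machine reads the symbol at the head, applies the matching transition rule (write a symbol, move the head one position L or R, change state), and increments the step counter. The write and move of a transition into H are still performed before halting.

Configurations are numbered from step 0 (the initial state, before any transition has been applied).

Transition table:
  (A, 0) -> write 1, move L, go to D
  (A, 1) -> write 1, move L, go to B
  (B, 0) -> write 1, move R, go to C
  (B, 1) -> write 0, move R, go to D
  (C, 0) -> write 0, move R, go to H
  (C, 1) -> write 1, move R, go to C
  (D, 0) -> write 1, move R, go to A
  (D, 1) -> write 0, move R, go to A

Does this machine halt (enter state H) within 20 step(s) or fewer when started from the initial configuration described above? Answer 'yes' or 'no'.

Step 1: in state A at pos -2, read 0 -> (A,0)->write 1,move L,goto D. Now: state=D, head=-3, tape[-4..3]=00100110 (head:  ^)
Step 2: in state D at pos -3, read 0 -> (D,0)->write 1,move R,goto A. Now: state=A, head=-2, tape[-4..3]=01100110 (head:   ^)
Step 3: in state A at pos -2, read 1 -> (A,1)->write 1,move L,goto B. Now: state=B, head=-3, tape[-4..3]=01100110 (head:  ^)
Step 4: in state B at pos -3, read 1 -> (B,1)->write 0,move R,goto D. Now: state=D, head=-2, tape[-4..3]=00100110 (head:   ^)
Step 5: in state D at pos -2, read 1 -> (D,1)->write 0,move R,goto A. Now: state=A, head=-1, tape[-4..3]=00000110 (head:    ^)
Step 6: in state A at pos -1, read 0 -> (A,0)->write 1,move L,goto D. Now: state=D, head=-2, tape[-4..3]=00010110 (head:   ^)
Step 7: in state D at pos -2, read 0 -> (D,0)->write 1,move R,goto A. Now: state=A, head=-1, tape[-4..3]=00110110 (head:    ^)
Step 8: in state A at pos -1, read 1 -> (A,1)->write 1,move L,goto B. Now: state=B, head=-2, tape[-4..3]=00110110 (head:   ^)
Step 9: in state B at pos -2, read 1 -> (B,1)->write 0,move R,goto D. Now: state=D, head=-1, tape[-4..3]=00010110 (head:    ^)
Step 10: in state D at pos -1, read 1 -> (D,1)->write 0,move R,goto A. Now: state=A, head=0, tape[-4..3]=00000110 (head:     ^)
Step 11: in state A at pos 0, read 0 -> (A,0)->write 1,move L,goto D. Now: state=D, head=-1, tape[-4..3]=00001110 (head:    ^)
Step 12: in state D at pos -1, read 0 -> (D,0)->write 1,move R,goto A. Now: state=A, head=0, tape[-4..3]=00011110 (head:     ^)
Step 13: in state A at pos 0, read 1 -> (A,1)->write 1,move L,goto B. Now: state=B, head=-1, tape[-4..3]=00011110 (head:    ^)
Step 14: in state B at pos -1, read 1 -> (B,1)->write 0,move R,goto D. Now: state=D, head=0, tape[-4..3]=00001110 (head:     ^)
Step 15: in state D at pos 0, read 1 -> (D,1)->write 0,move R,goto A. Now: state=A, head=1, tape[-4..3]=00000110 (head:      ^)
Step 16: in state A at pos 1, read 1 -> (A,1)->write 1,move L,goto B. Now: state=B, head=0, tape[-4..3]=00000110 (head:     ^)
Step 17: in state B at pos 0, read 0 -> (B,0)->write 1,move R,goto C. Now: state=C, head=1, tape[-4..3]=00001110 (head:      ^)
Step 18: in state C at pos 1, read 1 -> (C,1)->write 1,move R,goto C. Now: state=C, head=2, tape[-4..3]=00001110 (head:       ^)
Step 19: in state C at pos 2, read 1 -> (C,1)->write 1,move R,goto C. Now: state=C, head=3, tape[-4..4]=000011100 (head:        ^)
Step 20: in state C at pos 3, read 0 -> (C,0)->write 0,move R,goto H. Now: state=H, head=4, tape[-4..5]=0000111000 (head:         ^)
State H reached at step 20; 20 <= 20 -> yes

Answer: yes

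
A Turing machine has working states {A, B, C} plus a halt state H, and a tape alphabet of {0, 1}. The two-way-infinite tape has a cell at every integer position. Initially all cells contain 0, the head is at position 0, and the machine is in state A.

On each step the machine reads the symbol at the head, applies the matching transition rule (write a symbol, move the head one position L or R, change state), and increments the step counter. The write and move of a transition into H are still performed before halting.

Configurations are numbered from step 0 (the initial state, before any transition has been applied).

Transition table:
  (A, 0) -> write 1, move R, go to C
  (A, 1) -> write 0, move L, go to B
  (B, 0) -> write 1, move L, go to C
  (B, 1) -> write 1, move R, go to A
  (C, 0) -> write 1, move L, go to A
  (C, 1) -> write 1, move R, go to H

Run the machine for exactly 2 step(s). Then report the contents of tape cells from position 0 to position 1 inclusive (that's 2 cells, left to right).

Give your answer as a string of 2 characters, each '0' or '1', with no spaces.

Answer: 11

Derivation:
Step 1: in state A at pos 0, read 0 -> (A,0)->write 1,move R,goto C. Now: state=C, head=1, tape[-1..2]=0100 (head:   ^)
Step 2: in state C at pos 1, read 0 -> (C,0)->write 1,move L,goto A. Now: state=A, head=0, tape[-1..2]=0110 (head:  ^)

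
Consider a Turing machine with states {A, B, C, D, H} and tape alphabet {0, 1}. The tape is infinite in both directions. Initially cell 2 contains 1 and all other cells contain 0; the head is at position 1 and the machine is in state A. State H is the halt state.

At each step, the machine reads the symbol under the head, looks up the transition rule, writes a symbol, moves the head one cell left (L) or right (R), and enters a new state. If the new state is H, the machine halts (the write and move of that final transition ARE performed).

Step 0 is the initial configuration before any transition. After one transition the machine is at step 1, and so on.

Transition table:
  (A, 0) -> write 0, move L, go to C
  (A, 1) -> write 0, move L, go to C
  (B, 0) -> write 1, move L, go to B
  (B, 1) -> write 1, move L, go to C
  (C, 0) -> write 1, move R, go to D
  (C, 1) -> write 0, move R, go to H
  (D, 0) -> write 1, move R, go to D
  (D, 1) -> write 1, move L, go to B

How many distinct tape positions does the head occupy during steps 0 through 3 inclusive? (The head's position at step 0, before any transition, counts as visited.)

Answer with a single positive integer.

Answer: 3

Derivation:
Step 1: in state A at pos 1, read 0 -> (A,0)->write 0,move L,goto C. Now: state=C, head=0, tape[-1..3]=00010 (head:  ^)
Step 2: in state C at pos 0, read 0 -> (C,0)->write 1,move R,goto D. Now: state=D, head=1, tape[-1..3]=01010 (head:   ^)
Step 3: in state D at pos 1, read 0 -> (D,0)->write 1,move R,goto D. Now: state=D, head=2, tape[-1..3]=01110 (head:    ^)
Head positions at steps 0..3: starting at 1, distinct positions visited = {0, 1, 2} -> 3 position(s)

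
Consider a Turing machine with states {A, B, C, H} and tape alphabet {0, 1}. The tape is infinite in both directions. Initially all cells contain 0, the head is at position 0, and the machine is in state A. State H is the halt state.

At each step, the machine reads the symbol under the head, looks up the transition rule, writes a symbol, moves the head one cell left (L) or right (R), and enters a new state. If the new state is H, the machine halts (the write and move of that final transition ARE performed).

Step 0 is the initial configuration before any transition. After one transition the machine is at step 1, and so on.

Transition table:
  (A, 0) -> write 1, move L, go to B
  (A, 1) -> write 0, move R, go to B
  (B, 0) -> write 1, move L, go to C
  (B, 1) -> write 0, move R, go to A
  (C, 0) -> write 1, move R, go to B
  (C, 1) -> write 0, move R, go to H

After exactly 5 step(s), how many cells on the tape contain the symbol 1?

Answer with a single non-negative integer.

Step 1: in state A at pos 0, read 0 -> (A,0)->write 1,move L,goto B. Now: state=B, head=-1, tape[-2..1]=0010 (head:  ^)
Step 2: in state B at pos -1, read 0 -> (B,0)->write 1,move L,goto C. Now: state=C, head=-2, tape[-3..1]=00110 (head:  ^)
Step 3: in state C at pos -2, read 0 -> (C,0)->write 1,move R,goto B. Now: state=B, head=-1, tape[-3..1]=01110 (head:   ^)
Step 4: in state B at pos -1, read 1 -> (B,1)->write 0,move R,goto A. Now: state=A, head=0, tape[-3..1]=01010 (head:    ^)
Step 5: in state A at pos 0, read 1 -> (A,1)->write 0,move R,goto B. Now: state=B, head=1, tape[-3..2]=010000 (head:     ^)
Cells containing 1 after step 5: {-2} -> 1 cell(s)

Answer: 1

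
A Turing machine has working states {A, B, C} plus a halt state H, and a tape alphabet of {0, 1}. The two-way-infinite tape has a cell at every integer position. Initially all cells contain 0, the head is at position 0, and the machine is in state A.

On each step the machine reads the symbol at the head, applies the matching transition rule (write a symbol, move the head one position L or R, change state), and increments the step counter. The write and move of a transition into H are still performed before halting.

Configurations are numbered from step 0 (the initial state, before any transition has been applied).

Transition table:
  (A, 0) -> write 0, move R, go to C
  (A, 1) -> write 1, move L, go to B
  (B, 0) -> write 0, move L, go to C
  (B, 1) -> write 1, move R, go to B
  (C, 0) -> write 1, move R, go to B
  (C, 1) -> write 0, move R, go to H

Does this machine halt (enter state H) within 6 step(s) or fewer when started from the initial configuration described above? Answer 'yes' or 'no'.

Answer: yes

Derivation:
Step 1: in state A at pos 0, read 0 -> (A,0)->write 0,move R,goto C. Now: state=C, head=1, tape[-1..2]=0000 (head:   ^)
Step 2: in state C at pos 1, read 0 -> (C,0)->write 1,move R,goto B. Now: state=B, head=2, tape[-1..3]=00100 (head:    ^)
Step 3: in state B at pos 2, read 0 -> (B,0)->write 0,move L,goto C. Now: state=C, head=1, tape[-1..3]=00100 (head:   ^)
Step 4: in state C at pos 1, read 1 -> (C,1)->write 0,move R,goto H. Now: state=H, head=2, tape[-1..3]=00000 (head:    ^)
State H reached at step 4; 4 <= 6 -> yes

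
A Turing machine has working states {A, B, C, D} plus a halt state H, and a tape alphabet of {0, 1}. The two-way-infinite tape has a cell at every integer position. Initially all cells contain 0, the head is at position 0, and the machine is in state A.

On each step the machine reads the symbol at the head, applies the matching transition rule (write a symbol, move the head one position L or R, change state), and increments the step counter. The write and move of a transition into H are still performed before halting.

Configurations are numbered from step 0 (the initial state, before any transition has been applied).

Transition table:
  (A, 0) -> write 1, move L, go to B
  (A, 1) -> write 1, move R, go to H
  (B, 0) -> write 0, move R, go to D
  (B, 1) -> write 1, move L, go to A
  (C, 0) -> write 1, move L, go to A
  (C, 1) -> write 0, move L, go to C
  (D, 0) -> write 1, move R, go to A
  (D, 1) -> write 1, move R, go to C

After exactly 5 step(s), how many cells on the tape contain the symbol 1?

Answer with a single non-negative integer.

Step 1: in state A at pos 0, read 0 -> (A,0)->write 1,move L,goto B. Now: state=B, head=-1, tape[-2..1]=0010 (head:  ^)
Step 2: in state B at pos -1, read 0 -> (B,0)->write 0,move R,goto D. Now: state=D, head=0, tape[-2..1]=0010 (head:   ^)
Step 3: in state D at pos 0, read 1 -> (D,1)->write 1,move R,goto C. Now: state=C, head=1, tape[-2..2]=00100 (head:    ^)
Step 4: in state C at pos 1, read 0 -> (C,0)->write 1,move L,goto A. Now: state=A, head=0, tape[-2..2]=00110 (head:   ^)
Step 5: in state A at pos 0, read 1 -> (A,1)->write 1,move R,goto H. Now: state=H, head=1, tape[-2..2]=00110 (head:    ^)
Cells containing 1 after step 5: {0, 1} -> 2 cell(s)

Answer: 2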